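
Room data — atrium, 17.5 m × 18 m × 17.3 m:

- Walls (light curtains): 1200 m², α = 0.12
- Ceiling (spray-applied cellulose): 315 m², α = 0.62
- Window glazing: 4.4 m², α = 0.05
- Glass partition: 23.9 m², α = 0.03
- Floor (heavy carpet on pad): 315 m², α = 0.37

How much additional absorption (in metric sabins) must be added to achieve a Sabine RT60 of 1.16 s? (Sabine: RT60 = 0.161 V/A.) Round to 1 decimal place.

Total absorption A₁ = 1200*0.12 + 315*0.62 + 4.4*0.05 + 23.9*0.03 + 315*0.37
  = 144.000 + 195.300 + 0.220 + 0.717 + 116.550 = 456.787 m² sabins.
Target A₂ = 0.161·5449.5/1.16 = 756.353 sabins (V = 5449.5 m³).
ΔA = A₂ − A₁ = 756.353 − 456.787 = 299.6 sabins.

299.6 sabins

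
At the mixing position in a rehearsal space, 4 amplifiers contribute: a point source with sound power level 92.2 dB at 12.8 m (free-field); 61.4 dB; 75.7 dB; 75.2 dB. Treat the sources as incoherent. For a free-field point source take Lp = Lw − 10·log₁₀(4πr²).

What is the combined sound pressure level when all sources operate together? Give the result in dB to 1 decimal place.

Source at 12.8 m: Lp = 92.2 − 10·log₁₀(4π·12.8²) = 92.2 − 10·log₁₀(2058.874) = 59.1 dB.
Σ 10^(Lᵢ/10) = 7.246e+07.
L_total = 10·log₁₀(7.246e+07) = 78.6 dB.

78.6 dB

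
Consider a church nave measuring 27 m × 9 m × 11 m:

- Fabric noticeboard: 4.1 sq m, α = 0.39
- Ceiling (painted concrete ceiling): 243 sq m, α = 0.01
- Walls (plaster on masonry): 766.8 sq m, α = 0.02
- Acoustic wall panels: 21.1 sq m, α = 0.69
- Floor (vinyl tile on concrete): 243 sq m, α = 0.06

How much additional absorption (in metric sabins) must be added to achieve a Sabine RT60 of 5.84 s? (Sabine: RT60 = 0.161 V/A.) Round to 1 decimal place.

25.2 sabins

A₁ = Σ Sᵢαᵢ = 4.1×0.39 + 243×0.01 + 766.8×0.02 + 21.1×0.69 + 243×0.06 = 48.504 sabins.
V = 2673 m³. Required absorption A₂ = 0.161 × 2673 / 5.84 = 73.691 sabins.
ΔA = A₂ − A₁ = 73.691 − 48.504 = 25.2 sabins.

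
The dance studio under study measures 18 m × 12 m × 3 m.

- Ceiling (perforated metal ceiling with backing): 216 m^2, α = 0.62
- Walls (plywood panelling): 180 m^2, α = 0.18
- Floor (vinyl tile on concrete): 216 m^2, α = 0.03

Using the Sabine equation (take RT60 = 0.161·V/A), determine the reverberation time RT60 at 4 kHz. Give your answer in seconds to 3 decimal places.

Summing Sᵢαᵢ: 133.920 + 32.400 + 6.480 → A = 172.800 sabins.
Room volume: 648 m³.
RT60 = 0.161 · V / A = 0.161 × 648 / 172.800 = 0.604 s.

0.604 s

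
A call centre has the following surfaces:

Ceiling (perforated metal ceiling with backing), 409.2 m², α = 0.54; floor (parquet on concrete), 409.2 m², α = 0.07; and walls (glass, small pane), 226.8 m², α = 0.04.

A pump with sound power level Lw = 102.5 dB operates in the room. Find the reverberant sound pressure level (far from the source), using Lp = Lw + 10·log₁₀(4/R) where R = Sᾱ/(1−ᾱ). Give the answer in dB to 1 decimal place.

83.2 dB

Σ(Sᵢαᵢ) = 409.2×0.54 + 409.2×0.07 + 226.8×0.04 = 258.684; total area S = 1045.2 m².
ᾱ = 258.684/1045.2 = 0.2475; R = Sᾱ/(1−ᾱ) = 258.684/(1−0.2475) = 343.766 m².
Lp = 102.5 + 10·log₁₀(4/343.766) = 102.5 + (-19.34) = 83.2 dB.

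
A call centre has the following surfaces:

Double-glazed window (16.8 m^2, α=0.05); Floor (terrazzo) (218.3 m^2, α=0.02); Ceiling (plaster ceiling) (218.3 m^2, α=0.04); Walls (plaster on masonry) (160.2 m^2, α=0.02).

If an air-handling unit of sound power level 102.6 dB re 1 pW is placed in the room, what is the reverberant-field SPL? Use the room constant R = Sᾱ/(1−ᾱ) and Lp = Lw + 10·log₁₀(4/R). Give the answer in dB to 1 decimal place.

Σ(Sᵢαᵢ) = 16.8·0.05 + 218.3·0.02 + 218.3·0.04 + 160.2·0.02 = 17.142; total area S = 613.6 m^2.
ᾱ = 17.142/613.6 = 0.0279; R = Sᾱ/(1−ᾱ) = 17.142/(1−0.0279) = 17.634 m^2.
Lp = 102.6 + 10·log₁₀(4/17.634) = 102.6 + (-6.44) = 96.2 dB.

96.2 dB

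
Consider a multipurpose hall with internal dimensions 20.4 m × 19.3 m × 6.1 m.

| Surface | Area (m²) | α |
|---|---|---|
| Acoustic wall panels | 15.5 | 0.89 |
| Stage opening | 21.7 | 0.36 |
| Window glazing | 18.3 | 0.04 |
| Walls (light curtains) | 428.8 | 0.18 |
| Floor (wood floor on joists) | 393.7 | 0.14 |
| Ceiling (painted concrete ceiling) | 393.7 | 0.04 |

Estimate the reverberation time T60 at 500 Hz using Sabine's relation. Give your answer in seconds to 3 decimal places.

Total absorption A = 15.5×0.89 + 21.7×0.36 + 18.3×0.04 + 428.8×0.18 + 393.7×0.14 + 393.7×0.04
  = 13.795 + 7.812 + 0.732 + 77.184 + 55.118 + 15.748 = 170.389 m² sabins.
Volume V = 20.4 × 19.3 × 6.1 = 2401.692 m³.
Sabine: RT60 = 0.161 × 2401.692 / 170.389 = 2.269 s.

2.269 seconds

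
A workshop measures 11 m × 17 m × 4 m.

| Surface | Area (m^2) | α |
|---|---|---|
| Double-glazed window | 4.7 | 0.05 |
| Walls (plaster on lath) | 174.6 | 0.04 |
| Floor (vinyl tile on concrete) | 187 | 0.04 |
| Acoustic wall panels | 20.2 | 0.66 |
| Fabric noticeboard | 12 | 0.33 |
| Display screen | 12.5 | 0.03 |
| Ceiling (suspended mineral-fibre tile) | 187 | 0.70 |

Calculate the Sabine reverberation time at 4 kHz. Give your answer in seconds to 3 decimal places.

0.738 sec

Equivalent absorption area: A = 4.7×0.05 + 174.6×0.04 + 187×0.04 + 20.2×0.66 + 12×0.33 + 12.5×0.03 + 187×0.70 = 163.266 m^2.
Volume V = 11 × 17 × 4 = 748 m³.
Sabine: RT60 = 0.161 × 748 / 163.266 = 0.738 s.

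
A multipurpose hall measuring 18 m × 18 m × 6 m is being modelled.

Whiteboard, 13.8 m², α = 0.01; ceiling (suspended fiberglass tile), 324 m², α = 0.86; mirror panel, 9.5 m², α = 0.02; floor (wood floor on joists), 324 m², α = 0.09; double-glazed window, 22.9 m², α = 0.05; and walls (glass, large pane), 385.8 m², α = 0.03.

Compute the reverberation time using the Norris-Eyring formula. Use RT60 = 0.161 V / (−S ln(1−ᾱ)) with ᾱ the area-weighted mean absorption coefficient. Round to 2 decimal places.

Total surface area S = 13.8 + 324 + 9.5 + 324 + 22.9 + 385.8 = 1080.0 m².
Σ(Sᵢαᵢ) = 13.8·0.01 + 324·0.86 + 9.5·0.02 + 324·0.09 + 22.9·0.05 + 385.8·0.03 = 320.847.
ᾱ = 320.847 / 1080.0 = 0.2971.
Eyring denominator: −S ln(1−ᾱ) = 380.744.
V = 18 × 18 × 6 = 1944 m³.
T = 0.161·V/[−S·ln(1−ᾱ)] = 0.161·1944/380.744 = 0.82 s.

0.82 s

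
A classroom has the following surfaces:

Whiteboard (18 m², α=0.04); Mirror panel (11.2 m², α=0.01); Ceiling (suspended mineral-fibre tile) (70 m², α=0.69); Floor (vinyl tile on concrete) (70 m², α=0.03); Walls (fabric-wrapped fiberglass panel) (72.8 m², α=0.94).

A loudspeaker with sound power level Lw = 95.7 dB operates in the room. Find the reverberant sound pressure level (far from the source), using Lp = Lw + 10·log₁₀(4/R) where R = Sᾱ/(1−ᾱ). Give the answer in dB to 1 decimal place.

A = 119.664 sabins; S = 242.0 m².
ᾱ = 0.4945, so room constant R = A/(1−ᾱ) = 236.724 m².
Lp = Lw + 10 log₁₀(4/R) = 95.7 -17.72 = 78.0 dB.

78.0 dB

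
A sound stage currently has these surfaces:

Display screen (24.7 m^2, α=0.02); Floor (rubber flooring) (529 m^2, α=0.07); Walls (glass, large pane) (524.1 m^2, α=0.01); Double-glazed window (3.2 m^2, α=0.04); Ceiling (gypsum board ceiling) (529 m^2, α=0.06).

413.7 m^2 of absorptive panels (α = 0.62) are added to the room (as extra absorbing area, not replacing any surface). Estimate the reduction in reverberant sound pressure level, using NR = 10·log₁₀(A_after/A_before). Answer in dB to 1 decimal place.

Summing Sᵢαᵢ: 0.494 + 37.030 + 5.241 + 0.128 + 31.740 → A_before = 74.633 sabins.
Added absorption = 413.7 × 0.62 = 256.494 sabins.
A_after = 74.633 + 256.494 = 331.127 sabins.
NR = 10·log₁₀(331.127/74.633) = 6.5 dB.

6.5 dB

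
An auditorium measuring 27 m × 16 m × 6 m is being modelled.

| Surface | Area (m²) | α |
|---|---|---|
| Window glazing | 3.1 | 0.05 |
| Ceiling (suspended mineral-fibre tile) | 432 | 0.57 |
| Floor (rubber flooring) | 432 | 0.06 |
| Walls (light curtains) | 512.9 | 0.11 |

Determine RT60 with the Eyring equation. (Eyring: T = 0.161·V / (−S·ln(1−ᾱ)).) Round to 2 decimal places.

1.11 seconds

S = Σ Sᵢ = 1380.0 m².
Σ(Sᵢαᵢ) = 3.1×0.05 + 432×0.57 + 432×0.06 + 512.9×0.11 = 328.734.
ᾱ = 328.734 / 1380.0 = 0.2382.
−S·ln(1−ᾱ) = −1380.0 × ln(1 − 0.2382) = 375.458.
V = 27 × 16 × 6 = 2592 m³.
RT60 = 0.161 × 2592 / 375.458 = 1.11 s.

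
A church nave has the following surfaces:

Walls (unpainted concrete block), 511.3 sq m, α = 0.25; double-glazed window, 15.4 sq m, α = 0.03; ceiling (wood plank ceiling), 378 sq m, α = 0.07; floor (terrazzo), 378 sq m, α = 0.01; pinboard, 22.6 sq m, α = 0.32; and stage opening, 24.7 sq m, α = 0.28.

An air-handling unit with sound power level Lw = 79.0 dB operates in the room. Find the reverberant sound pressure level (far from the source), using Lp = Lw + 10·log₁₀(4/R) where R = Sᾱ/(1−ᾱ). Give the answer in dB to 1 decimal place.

Σ(Sᵢαᵢ) = 511.3×0.25 + 15.4×0.03 + 378×0.07 + 378×0.01 + 22.6×0.32 + 24.7×0.28 = 172.675; total area S = 1330.0 sq m.
ᾱ = 0.1298, so room constant R = A/(1−ᾱ) = 198.431 sq m.
Lp = Lw + 10 log₁₀(4/R) = 79.0 -16.96 = 62.0 dB.

62.0 dB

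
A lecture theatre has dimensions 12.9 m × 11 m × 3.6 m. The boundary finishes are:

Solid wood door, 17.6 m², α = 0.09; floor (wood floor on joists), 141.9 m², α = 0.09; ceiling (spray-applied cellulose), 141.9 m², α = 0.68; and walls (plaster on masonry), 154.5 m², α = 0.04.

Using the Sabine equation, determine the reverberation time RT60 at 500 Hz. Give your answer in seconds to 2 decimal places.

0.70 seconds

Total absorption A = 17.6×0.09 + 141.9×0.09 + 141.9×0.68 + 154.5×0.04
  = 1.584 + 12.771 + 96.492 + 6.180 = 117.027 m² sabins.
Volume V = 12.9 × 11 × 3.6 = 510.84 m³.
T = 0.161 V/A = 0.161·510.84/117.027 = 0.70 s.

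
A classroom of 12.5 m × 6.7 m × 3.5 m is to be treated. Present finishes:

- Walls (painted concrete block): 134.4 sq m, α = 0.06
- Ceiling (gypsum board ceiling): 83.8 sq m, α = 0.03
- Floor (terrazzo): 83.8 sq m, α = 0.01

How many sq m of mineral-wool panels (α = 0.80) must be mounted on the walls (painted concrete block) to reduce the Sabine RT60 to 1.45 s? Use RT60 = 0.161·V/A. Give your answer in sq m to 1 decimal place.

Summing Sᵢαᵢ: 8.064 + 2.514 + 0.838 → A₁ = 11.416 sabins.
Required A₂ = 0.161·293.125/1.45 = 32.547 sabins.
ΔA needed = 32.547 − 11.416 = 21.131 sabins.
Each sq m of panel replacing the walls (painted concrete block) adds (0.80 − 0.06) = 0.74 sabins.
Panel area = 21.131 / 0.74 = 28.6 sq m.

28.6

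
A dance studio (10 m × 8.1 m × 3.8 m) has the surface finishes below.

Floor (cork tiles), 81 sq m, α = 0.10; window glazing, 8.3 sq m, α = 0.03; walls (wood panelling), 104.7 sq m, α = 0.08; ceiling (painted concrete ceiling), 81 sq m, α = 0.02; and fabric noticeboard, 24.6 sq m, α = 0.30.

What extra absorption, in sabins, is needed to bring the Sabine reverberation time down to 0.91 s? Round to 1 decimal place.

28.7 sabins

Summing Sᵢαᵢ: 8.100 + 0.249 + 8.376 + 1.620 + 7.380 → A₁ = 25.725 sabins.
Target A₂ = 0.161·307.8/0.91 = 54.457 sabins (V = 307.8 m³).
Additional absorption ΔA = 54.457 − 25.725 = 28.7 sabins.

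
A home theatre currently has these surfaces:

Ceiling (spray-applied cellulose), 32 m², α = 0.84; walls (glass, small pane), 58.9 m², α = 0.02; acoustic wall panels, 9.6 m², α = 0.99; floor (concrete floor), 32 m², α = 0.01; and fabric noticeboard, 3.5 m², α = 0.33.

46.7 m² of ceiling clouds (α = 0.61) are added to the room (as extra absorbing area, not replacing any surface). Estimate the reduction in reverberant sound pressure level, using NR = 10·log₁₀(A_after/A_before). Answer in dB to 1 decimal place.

2.4 dB

A_before = Σ Sᵢαᵢ = 32×0.84 + 58.9×0.02 + 9.6×0.99 + 32×0.01 + 3.5×0.33 = 39.037 sabins.
Added absorption = 46.7 × 0.61 = 28.487 sabins.
A_after = 39.037 + 28.487 = 67.524 sabins.
Reduction = 10 log₁₀(A_after/A_before) = 10 log₁₀(1.7297) = 2.4 dB.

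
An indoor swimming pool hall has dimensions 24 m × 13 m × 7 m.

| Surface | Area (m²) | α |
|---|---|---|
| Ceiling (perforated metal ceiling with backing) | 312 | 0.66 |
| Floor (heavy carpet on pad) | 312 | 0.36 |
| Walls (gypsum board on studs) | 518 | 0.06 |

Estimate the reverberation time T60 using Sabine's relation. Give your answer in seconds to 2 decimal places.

1.01 seconds

Total absorption A = 312×0.66 + 312×0.36 + 518×0.06
  = 205.920 + 112.320 + 31.080 = 349.320 m² sabins.
Room volume: 2184 m³.
T = 0.161 V/A = 0.161·2184/349.320 = 1.01 s.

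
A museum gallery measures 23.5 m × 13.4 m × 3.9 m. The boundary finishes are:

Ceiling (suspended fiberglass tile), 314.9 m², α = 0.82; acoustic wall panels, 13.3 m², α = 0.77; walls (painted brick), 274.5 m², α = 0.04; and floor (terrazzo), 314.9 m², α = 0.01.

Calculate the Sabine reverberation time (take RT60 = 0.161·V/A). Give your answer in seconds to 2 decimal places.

0.70 seconds

A = Σ Sᵢαᵢ = 314.9*0.82 + 13.3*0.77 + 274.5*0.04 + 314.9*0.01 = 282.588 sabins.
Room volume: 1228.11 m³.
T = 0.161 V/A = 0.161·1228.11/282.588 = 0.70 s.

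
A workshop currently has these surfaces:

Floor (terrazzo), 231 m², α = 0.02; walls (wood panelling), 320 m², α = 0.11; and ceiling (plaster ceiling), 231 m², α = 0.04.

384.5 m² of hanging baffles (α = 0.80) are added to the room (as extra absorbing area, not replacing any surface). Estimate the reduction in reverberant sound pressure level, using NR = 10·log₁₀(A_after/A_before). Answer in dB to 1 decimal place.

8.6 dB

Summing Sᵢαᵢ: 4.620 + 35.200 + 9.240 → A_before = 49.060 sabins.
Treatment contributes 384.5·0.80 = 307.600 sabins.
New total A_after = 356.660 sabins.
NR = 10·log₁₀(356.660/49.060) = 8.6 dB.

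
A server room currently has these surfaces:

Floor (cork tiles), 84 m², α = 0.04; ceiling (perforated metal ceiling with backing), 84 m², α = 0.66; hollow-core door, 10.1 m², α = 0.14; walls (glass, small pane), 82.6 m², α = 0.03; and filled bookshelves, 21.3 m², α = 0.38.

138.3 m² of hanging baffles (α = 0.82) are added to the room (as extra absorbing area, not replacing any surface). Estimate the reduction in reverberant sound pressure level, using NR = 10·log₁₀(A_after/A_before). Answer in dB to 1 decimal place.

Equivalent absorption area: A_before = 84*0.04 + 84*0.66 + 10.1*0.14 + 82.6*0.03 + 21.3*0.38 = 70.786 m².
Added absorption = 138.3 × 0.82 = 113.406 sabins.
A_after = 70.786 + 113.406 = 184.192 sabins.
Reduction = 10 log₁₀(A_after/A_before) = 10 log₁₀(2.6021) = 4.2 dB.

4.2 dB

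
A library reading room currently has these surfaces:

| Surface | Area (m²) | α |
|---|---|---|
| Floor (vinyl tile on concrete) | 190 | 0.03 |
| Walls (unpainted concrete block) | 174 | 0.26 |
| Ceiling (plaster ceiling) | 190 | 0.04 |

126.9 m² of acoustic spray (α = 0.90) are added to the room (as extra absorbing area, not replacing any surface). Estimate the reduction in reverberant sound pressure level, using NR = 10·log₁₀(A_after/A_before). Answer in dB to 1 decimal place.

4.7 dB

A_before = Σ Sᵢαᵢ = 190·0.03 + 174·0.26 + 190·0.04 = 58.540 sabins.
Added absorption = 126.9 × 0.90 = 114.210 sabins.
A_after = 58.540 + 114.210 = 172.750 sabins.
Reduction = 10 log₁₀(A_after/A_before) = 10 log₁₀(2.9510) = 4.7 dB.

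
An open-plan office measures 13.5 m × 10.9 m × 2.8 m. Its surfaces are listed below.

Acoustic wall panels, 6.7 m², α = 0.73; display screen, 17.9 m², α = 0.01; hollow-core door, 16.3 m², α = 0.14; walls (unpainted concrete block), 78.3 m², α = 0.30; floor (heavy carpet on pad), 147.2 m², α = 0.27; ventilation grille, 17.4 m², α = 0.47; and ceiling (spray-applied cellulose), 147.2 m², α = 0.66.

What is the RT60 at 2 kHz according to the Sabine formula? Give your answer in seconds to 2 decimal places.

Equivalent absorption area: A = 6.7×0.73 + 17.9×0.01 + 16.3×0.14 + 78.3×0.30 + 147.2×0.27 + 17.4×0.47 + 147.2×0.66 = 175.916 m².
Volume V = 13.5 × 10.9 × 2.8 = 412.02 m³.
Sabine: RT60 = 0.161 × 412.02 / 175.916 = 0.38 s.

0.38 sec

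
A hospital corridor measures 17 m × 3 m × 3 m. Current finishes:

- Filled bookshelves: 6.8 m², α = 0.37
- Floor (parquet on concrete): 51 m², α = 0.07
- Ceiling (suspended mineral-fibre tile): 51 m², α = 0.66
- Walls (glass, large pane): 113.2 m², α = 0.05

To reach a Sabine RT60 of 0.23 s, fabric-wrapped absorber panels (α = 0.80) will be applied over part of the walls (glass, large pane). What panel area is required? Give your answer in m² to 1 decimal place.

82.3

Total absorption A₁ = 6.8×0.37 + 51×0.07 + 51×0.66 + 113.2×0.05
  = 2.516 + 3.570 + 33.660 + 5.660 = 45.406 m² sabins.
Required A₂ = 0.161·153/0.23 = 107.100 sabins.
ΔA needed = 107.100 − 45.406 = 61.694 sabins.
Each m² of panel replacing the walls (glass, large pane) adds (0.80 − 0.05) = 0.75 sabins.
Area = ΔA/Δα = 61.694/0.75 = 82.3 m².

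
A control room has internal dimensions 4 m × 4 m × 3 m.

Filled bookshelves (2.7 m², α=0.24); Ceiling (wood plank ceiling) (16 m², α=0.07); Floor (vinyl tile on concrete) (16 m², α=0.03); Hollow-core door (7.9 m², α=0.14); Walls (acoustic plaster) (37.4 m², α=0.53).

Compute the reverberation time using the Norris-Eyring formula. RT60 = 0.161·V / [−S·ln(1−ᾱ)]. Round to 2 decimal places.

0.28 s

S = Σ Sᵢ = 80.0 m².
Absorption A = 2.7×0.24 + 16×0.07 + 16×0.03 + 7.9×0.14 + 37.4×0.53 = 23.176 sabins.
ᾱ = 23.176 / 80.0 = 0.2897.
−S·ln(1−ᾱ) = −80.0 × ln(1 − 0.2897) = 27.365.
V = 4 × 4 × 3 = 48 m³.
T = 0.161·V/[−S·ln(1−ᾱ)] = 0.161·48/27.365 = 0.28 s.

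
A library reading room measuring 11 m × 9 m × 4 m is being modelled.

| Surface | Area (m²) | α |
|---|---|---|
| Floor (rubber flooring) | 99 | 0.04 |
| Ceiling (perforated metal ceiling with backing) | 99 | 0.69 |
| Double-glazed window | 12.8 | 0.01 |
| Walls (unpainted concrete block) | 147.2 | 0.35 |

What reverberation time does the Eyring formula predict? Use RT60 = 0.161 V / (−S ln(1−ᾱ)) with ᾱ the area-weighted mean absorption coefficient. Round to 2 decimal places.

S = Σ Sᵢ = 358.0 m².
Absorption A = 99·0.04 + 99·0.69 + 12.8·0.01 + 147.2·0.35 = 123.918 sabins.
ᾱ = 123.918 / 358.0 = 0.3461.
Eyring denominator: −S ln(1−ᾱ) = 152.079.
V = 11 × 9 × 4 = 396 m³.
T = 0.161·V/[−S·ln(1−ᾱ)] = 0.161·396/152.079 = 0.42 s.

0.42 seconds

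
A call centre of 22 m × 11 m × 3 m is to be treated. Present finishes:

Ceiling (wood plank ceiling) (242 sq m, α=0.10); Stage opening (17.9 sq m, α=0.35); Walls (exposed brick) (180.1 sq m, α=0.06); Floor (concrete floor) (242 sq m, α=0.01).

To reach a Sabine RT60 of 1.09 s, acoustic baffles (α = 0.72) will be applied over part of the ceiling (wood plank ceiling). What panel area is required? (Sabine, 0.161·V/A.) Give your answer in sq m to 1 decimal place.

Summing Sᵢαᵢ: 24.200 + 6.265 + 10.806 + 2.420 → A₁ = 43.691 sabins.
Required A₂ = 0.161·726/1.09 = 107.235 sabins.
Absorption to add: 107.235 − 43.691 = 63.544 sabins.
Each sq m of panel replacing the ceiling (wood plank ceiling) adds (0.72 − 0.10) = 0.62 sabins.
Area = ΔA/Δα = 63.544/0.62 = 102.5 sq m.

102.5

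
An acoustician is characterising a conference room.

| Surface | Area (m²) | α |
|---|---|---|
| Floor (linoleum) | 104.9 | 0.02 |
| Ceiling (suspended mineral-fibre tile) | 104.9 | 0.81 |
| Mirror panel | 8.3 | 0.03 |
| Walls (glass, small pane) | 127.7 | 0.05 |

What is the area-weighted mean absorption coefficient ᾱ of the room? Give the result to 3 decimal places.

0.271

S = Σ Sᵢ = 104.9 + 104.9 + 8.3 + 127.7 = 345.8 m².
A = 104.9*0.02 + 104.9*0.81 + 8.3*0.03 + 127.7*0.05 = 93.701 sabins.
ᾱ = A/S = 0.271.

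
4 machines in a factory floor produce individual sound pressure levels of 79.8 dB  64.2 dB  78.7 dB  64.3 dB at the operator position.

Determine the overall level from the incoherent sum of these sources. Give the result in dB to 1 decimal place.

Sum in the linear (power) domain: Σ 10^(Lᵢ/10) = 10^(79.8/10) + 10^(64.2/10) + 10^(78.7/10) + 10^(64.3/10) = 1.75e+08.
L_total = 10·log₁₀(1.75e+08) = 82.4 dB.

82.4 dB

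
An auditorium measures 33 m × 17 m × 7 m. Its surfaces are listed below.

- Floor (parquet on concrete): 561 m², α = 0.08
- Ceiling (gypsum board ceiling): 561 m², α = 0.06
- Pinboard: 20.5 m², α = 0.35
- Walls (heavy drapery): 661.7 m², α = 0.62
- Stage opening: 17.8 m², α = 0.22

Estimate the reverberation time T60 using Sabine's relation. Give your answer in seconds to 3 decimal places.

1.265 sec

Total absorption A = 561*0.08 + 561*0.06 + 20.5*0.35 + 661.7*0.62 + 17.8*0.22
  = 44.880 + 33.660 + 7.175 + 410.254 + 3.916 = 499.885 m² sabins.
V = 33·17·7 = 3927 m³.
T = 0.161 V/A = 0.161·3927/499.885 = 1.265 s.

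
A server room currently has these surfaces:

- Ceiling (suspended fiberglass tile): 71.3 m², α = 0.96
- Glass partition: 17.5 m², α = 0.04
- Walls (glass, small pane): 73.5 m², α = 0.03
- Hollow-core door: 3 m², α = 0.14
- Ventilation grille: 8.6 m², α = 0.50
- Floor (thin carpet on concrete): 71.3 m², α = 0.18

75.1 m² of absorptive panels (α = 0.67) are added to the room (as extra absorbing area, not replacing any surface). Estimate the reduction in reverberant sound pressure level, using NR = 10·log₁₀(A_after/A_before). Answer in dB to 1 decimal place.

Equivalent absorption area: A_before = 71.3×0.96 + 17.5×0.04 + 73.5×0.03 + 3×0.14 + 8.6×0.50 + 71.3×0.18 = 88.907 m².
Added absorption = 75.1 × 0.67 = 50.317 sabins.
A_after = 88.907 + 50.317 = 139.224 sabins.
Reduction = 10 log₁₀(A_after/A_before) = 10 log₁₀(1.5660) = 1.9 dB.

1.9 dB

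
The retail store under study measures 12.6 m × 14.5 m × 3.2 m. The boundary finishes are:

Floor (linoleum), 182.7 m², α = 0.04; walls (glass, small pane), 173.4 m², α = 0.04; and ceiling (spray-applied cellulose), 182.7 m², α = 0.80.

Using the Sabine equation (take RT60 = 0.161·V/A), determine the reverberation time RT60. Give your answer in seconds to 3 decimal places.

0.587 s

A = Σ Sᵢαᵢ = 182.7*0.04 + 173.4*0.04 + 182.7*0.80 = 160.404 sabins.
V = 12.6·14.5·3.2 = 584.64 m³.
T = 0.161 V/A = 0.161·584.64/160.404 = 0.587 s.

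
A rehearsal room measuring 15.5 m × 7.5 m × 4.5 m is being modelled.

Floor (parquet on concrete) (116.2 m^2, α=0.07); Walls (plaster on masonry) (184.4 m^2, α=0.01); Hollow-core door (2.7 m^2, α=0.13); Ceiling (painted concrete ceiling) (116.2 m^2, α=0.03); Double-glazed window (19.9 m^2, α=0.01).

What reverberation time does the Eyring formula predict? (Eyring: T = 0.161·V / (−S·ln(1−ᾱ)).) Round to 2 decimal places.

5.91 seconds

S = Σ Sᵢ = 439.4 m^2.
Σ(Sᵢαᵢ) = 116.2·0.07 + 184.4·0.01 + 2.7·0.13 + 116.2·0.03 + 19.9·0.01 = 14.014.
Mean coefficient ᾱ = A/S = 0.0319.
Eyring denominator: −S ln(1−ᾱ) = 14.245.
V = 15.5 × 7.5 × 4.5 = 523.125 m³.
RT60 = 0.161 × 523.125 / 14.245 = 5.91 s.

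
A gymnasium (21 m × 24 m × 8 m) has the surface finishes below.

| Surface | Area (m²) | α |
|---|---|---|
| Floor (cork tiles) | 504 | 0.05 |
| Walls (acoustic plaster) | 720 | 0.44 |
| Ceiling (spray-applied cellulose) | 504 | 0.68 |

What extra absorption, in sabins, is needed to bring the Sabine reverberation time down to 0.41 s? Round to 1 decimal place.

898.6 sabins

Summing Sᵢαᵢ: 25.200 + 316.800 + 342.720 → A₁ = 684.720 sabins.
Target A₂ = 0.161·4032/0.41 = 1583.298 sabins (V = 4032 m³).
Additional absorption ΔA = 1583.298 − 684.720 = 898.6 sabins.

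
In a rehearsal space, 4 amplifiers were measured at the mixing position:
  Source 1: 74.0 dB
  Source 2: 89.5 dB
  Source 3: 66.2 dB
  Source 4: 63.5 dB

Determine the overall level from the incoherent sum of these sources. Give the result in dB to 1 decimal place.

Converting to relative power and adding: 10^(74.0/10) + 10^(89.5/10) + 10^(66.2/10) + 10^(63.5/10) = 9.228e+08.
Back to dB: 10·log₁₀ Σ = 89.7 dB.

89.7 dB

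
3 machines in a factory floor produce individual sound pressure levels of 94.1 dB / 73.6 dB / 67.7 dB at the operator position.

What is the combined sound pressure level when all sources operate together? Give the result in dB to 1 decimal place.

94.1 dB

Sum in the linear (power) domain: Σ 10^(Lᵢ/10) = 10^(94.1/10) + 10^(73.6/10) + 10^(67.7/10) = 2.599e+09.
L_total = 10·log₁₀(2.599e+09) = 94.1 dB.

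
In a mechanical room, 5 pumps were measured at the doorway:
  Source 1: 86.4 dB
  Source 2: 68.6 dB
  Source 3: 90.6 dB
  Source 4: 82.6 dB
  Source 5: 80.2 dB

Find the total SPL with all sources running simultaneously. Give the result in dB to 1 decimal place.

Converting to relative power and adding: 10^(86.4/10) + 10^(68.6/10) + 10^(90.6/10) + 10^(82.6/10) + 10^(80.2/10) = 1.879e+09.
L_total = 10·log₁₀(1.879e+09) = 92.7 dB.

92.7 dB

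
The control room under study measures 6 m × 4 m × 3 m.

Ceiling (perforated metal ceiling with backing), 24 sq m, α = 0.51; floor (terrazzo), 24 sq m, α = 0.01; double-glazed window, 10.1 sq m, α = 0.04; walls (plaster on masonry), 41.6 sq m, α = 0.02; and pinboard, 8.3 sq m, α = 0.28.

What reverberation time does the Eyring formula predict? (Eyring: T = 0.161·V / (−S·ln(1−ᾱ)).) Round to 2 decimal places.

S = Σ Sᵢ = 108.0 sq m.
Absorption A = 24·0.51 + 24·0.01 + 10.1·0.04 + 41.6·0.02 + 8.3·0.28 = 16.040 sabins.
Mean coefficient ᾱ = A/S = 0.1485.
Eyring denominator: −S ln(1−ᾱ) = 17.362.
V = 6 × 4 × 3 = 72 m³.
RT60 = 0.161 × 72 / 17.362 = 0.67 s.

0.67 sec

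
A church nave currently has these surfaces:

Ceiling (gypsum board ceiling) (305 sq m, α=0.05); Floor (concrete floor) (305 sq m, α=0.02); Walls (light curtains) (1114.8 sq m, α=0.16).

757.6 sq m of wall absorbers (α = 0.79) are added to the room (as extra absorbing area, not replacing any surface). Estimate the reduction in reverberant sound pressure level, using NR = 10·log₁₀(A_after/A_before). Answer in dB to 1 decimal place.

A_before = Σ Sᵢαᵢ = 305×0.05 + 305×0.02 + 1114.8×0.16 = 199.718 sabins.
Treatment contributes 757.6·0.79 = 598.504 sabins.
New total A_after = 798.222 sabins.
NR = 10·log₁₀(798.222/199.718) = 6.0 dB.

6.0 dB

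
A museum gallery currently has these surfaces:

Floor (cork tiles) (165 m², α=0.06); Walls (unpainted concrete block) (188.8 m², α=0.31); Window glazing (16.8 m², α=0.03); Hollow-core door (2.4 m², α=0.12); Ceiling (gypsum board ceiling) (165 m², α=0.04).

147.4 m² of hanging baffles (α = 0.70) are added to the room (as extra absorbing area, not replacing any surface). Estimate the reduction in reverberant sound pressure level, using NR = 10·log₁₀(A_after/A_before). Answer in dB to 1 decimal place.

Summing Sᵢαᵢ: 9.900 + 58.528 + 0.504 + 0.288 + 6.600 → A_before = 75.820 sabins.
Treatment contributes 147.4·0.70 = 103.180 sabins.
A_after = 75.820 + 103.180 = 179.000 sabins.
Reduction = 10 log₁₀(A_after/A_before) = 10 log₁₀(2.3609) = 3.7 dB.

3.7 dB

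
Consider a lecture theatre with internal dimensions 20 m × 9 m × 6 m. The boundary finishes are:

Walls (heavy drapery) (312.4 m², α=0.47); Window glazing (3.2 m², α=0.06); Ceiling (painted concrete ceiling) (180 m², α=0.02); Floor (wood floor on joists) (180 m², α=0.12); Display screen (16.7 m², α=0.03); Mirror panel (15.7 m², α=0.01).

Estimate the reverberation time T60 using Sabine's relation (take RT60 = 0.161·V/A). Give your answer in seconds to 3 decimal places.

1.006 seconds

Equivalent absorption area: A = 312.4×0.47 + 3.2×0.06 + 180×0.02 + 180×0.12 + 16.7×0.03 + 15.7×0.01 = 172.878 m².
Volume V = 20 × 9 × 6 = 1080 m³.
Sabine: RT60 = 0.161 × 1080 / 172.878 = 1.006 s.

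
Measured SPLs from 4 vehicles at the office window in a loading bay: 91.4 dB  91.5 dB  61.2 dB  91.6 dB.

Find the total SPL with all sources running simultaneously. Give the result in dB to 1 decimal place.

Sum in the linear (power) domain: Σ 10^(Lᵢ/10) = 10^(91.4/10) + 10^(91.5/10) + 10^(61.2/10) + 10^(91.6/10) = 4.24e+09.
L_total = 10·log₁₀(4.24e+09) = 96.3 dB.

96.3 dB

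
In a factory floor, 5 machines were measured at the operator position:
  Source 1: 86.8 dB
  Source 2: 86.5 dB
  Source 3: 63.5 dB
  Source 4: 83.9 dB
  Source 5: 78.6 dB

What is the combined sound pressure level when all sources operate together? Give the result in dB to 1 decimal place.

91.0 dB

Converting to relative power and adding: 10^(86.8/10) + 10^(86.5/10) + 10^(63.5/10) + 10^(83.9/10) + 10^(78.6/10) = 1.245e+09.
L_total = 10·log₁₀(1.245e+09) = 91.0 dB.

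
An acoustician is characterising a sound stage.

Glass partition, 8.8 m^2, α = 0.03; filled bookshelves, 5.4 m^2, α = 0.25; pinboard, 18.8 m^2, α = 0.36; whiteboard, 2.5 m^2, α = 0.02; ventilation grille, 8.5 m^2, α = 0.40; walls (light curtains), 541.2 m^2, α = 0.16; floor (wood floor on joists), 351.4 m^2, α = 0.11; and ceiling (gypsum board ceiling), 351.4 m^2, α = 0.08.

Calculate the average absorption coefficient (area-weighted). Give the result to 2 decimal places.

Total surface area S = 1288.0 m^2.
Weighted sum Σ Sα = 165.190.
ᾱ = 165.190 / 1288.0 = 0.13.

0.13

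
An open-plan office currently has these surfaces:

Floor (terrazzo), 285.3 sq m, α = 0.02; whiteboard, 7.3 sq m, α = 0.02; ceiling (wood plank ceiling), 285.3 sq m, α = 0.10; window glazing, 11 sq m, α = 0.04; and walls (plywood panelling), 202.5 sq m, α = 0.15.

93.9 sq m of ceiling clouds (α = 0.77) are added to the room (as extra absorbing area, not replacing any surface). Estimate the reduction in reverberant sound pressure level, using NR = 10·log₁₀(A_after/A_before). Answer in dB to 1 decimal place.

3.2 dB

Summing Sᵢαᵢ: 5.706 + 0.146 + 28.530 + 0.440 + 30.375 → A_before = 65.197 sabins.
Treatment contributes 93.9·0.77 = 72.303 sabins.
New total A_after = 137.500 sabins.
NR = 10·log₁₀(137.500/65.197) = 3.2 dB.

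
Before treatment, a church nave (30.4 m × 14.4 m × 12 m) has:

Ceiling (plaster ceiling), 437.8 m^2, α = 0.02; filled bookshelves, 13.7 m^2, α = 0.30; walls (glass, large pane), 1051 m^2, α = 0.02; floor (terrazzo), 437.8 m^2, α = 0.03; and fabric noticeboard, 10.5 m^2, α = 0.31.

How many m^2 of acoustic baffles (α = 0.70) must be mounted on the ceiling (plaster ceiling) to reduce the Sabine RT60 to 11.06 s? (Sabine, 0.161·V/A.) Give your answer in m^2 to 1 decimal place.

38.5

Equivalent absorption area: A₁ = 437.8*0.02 + 13.7*0.30 + 1051*0.02 + 437.8*0.03 + 10.5*0.31 = 50.275 m^2.
V = 5253.12 m³. Target absorption A₂ = 0.161 × 5253.12 / 11.06 = 76.469 sabins.
Absorption to add: 76.469 − 50.275 = 26.194 sabins.
Each m^2 of panel replacing the ceiling (plaster ceiling) adds (0.70 − 0.02) = 0.68 sabins.
Panel area = 26.194 / 0.68 = 38.5 m^2.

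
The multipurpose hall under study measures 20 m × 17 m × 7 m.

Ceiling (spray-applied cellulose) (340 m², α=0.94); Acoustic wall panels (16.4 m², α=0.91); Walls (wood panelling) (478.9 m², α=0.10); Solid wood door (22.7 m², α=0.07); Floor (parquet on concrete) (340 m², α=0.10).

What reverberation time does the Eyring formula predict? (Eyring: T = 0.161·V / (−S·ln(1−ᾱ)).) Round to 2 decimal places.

0.75 s

Total surface area S = 340 + 16.4 + 478.9 + 22.7 + 340 = 1198.0 m².
Σ(Sᵢαᵢ) = 340×0.94 + 16.4×0.91 + 478.9×0.10 + 22.7×0.07 + 340×0.10 = 418.003.
Mean coefficient ᾱ = A/S = 0.3489.
−S·ln(1−ᾱ) = −1198.0 × ln(1 − 0.3489) = 514.052.
V = 20 × 17 × 7 = 2380 m³.
RT60 = 0.161 × 2380 / 514.052 = 0.75 s.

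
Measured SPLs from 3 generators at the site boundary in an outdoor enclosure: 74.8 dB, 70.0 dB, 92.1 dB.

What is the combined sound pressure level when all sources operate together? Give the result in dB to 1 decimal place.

92.2 dB

Sum in the linear (power) domain: Σ 10^(Lᵢ/10) = 10^(74.8/10) + 10^(70.0/10) + 10^(92.1/10) = 1.662e+09.
Combined level = 10 log₁₀(1.662e+09) = 92.2 dB.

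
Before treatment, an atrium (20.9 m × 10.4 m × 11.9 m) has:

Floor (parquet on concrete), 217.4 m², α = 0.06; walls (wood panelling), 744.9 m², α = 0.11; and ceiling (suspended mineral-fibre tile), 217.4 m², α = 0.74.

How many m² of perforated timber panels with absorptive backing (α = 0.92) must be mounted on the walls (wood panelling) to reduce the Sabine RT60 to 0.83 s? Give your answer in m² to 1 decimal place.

A₁ = Σ Sᵢαᵢ = 217.4·0.06 + 744.9·0.11 + 217.4·0.74 = 255.859 sabins.
Required A₂ = 0.161·2586.584/0.83 = 501.735 sabins.
ΔA needed = 501.735 − 255.859 = 245.876 sabins.
Net gain per m²: Δα = 0.92 − 0.11 = 0.81.
Area = ΔA/Δα = 245.876/0.81 = 303.6 m².

303.6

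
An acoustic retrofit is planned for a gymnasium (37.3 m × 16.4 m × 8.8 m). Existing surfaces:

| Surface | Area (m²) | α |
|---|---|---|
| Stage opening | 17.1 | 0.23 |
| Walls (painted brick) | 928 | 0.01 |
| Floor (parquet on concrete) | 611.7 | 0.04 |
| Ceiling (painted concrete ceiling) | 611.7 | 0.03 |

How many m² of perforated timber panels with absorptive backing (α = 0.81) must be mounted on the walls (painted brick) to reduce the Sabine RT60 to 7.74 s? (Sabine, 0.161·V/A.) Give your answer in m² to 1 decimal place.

69.9

Total absorption A₁ = 17.1×0.23 + 928×0.01 + 611.7×0.04 + 611.7×0.03
  = 3.933 + 9.280 + 24.468 + 18.351 = 56.032 m² sabins.
V = 5383.136 m³. Target absorption A₂ = 0.161 × 5383.136 / 7.74 = 111.975 sabins.
Absorption to add: 111.975 − 56.032 = 55.943 sabins.
Each m² of panel replacing the walls (painted brick) adds (0.81 − 0.01) = 0.80 sabins.
Panel area = 55.943 / 0.80 = 69.9 m².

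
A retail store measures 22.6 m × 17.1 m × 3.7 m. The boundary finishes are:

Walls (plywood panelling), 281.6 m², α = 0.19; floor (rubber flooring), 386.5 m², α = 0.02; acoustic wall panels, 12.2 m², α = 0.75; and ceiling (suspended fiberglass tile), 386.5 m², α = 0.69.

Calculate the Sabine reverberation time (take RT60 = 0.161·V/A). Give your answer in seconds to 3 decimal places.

0.683 s

A = Σ Sᵢαᵢ = 281.6×0.19 + 386.5×0.02 + 12.2×0.75 + 386.5×0.69 = 337.069 sabins.
Room volume: 1429.902 m³.
T = 0.161 V/A = 0.161·1429.902/337.069 = 0.683 s.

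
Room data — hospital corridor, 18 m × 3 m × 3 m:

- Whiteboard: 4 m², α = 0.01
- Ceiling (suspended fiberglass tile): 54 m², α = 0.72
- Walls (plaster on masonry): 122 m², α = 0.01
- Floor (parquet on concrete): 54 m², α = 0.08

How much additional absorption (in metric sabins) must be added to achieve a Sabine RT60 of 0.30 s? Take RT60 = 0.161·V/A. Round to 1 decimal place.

42.5 sabins

Total absorption A₁ = 4*0.01 + 54*0.72 + 122*0.01 + 54*0.08
  = 0.040 + 38.880 + 1.220 + 4.320 = 44.460 m² sabins.
V = 162 m³. Required absorption A₂ = 0.161 × 162 / 0.30 = 86.940 sabins.
Additional absorption ΔA = 86.940 − 44.460 = 42.5 sabins.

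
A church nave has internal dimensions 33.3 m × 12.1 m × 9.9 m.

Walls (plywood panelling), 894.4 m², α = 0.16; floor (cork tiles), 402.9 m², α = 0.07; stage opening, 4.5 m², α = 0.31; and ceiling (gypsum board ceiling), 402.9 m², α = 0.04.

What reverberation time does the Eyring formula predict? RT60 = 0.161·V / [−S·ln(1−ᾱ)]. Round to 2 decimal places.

3.21 seconds

S = Σ Sᵢ = 1704.7 m².
Σ(Sᵢαᵢ) = 894.4·0.16 + 402.9·0.07 + 4.5·0.31 + 402.9·0.04 = 188.818.
Mean coefficient ᾱ = A/S = 0.1108.
−S·ln(1−ᾱ) = −1704.7 × ln(1 − 0.1108) = 200.188.
V = 33.3 × 12.1 × 9.9 = 3989.007 m³.
RT60 = 0.161 × 3989.007 / 200.188 = 3.21 s.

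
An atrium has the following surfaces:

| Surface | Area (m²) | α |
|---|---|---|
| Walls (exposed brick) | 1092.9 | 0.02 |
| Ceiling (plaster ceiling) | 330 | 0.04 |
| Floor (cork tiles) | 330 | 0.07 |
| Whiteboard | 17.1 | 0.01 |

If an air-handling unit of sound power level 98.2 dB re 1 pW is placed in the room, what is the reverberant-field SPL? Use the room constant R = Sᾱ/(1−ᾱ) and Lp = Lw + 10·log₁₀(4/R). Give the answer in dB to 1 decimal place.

86.4 dB

Σ(Sᵢαᵢ) = 1092.9×0.02 + 330×0.04 + 330×0.07 + 17.1×0.01 = 58.329; total area S = 1770.0 m².
ᾱ = 58.329/1770.0 = 0.0330; R = Sᾱ/(1−ᾱ) = 58.329/(1−0.0330) = 60.320 m².
Lp = 98.2 + 10·log₁₀(4/60.320) = 98.2 + (-11.78) = 86.4 dB.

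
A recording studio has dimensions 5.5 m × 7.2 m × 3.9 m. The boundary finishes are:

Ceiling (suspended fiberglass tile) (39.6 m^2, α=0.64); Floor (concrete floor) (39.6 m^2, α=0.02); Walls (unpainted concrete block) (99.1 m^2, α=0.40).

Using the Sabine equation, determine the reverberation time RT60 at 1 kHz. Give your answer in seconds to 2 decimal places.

0.38 s

Equivalent absorption area: A = 39.6*0.64 + 39.6*0.02 + 99.1*0.40 = 65.776 m^2.
V = 5.5·7.2·3.9 = 154.44 m³.
RT60 = 0.161 · V / A = 0.161 × 154.44 / 65.776 = 0.38 s.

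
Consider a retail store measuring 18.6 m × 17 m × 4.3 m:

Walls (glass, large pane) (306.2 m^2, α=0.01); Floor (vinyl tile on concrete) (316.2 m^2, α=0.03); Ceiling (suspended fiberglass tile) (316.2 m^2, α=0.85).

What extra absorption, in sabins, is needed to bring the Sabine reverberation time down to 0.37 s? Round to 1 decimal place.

310.3 sabins

Equivalent absorption area: A₁ = 306.2×0.01 + 316.2×0.03 + 316.2×0.85 = 281.318 m^2.
V = 1359.66 m³. Required absorption A₂ = 0.161 × 1359.66 / 0.37 = 591.636 sabins.
Additional absorption ΔA = 591.636 − 281.318 = 310.3 sabins.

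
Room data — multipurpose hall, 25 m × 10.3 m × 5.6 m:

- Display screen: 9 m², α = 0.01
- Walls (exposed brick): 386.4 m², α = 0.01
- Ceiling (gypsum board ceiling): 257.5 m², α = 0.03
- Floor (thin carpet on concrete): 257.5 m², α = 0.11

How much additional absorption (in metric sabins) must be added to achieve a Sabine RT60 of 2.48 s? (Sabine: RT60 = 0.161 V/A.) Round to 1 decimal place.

53.6 sabins

Equivalent absorption area: A₁ = 9*0.01 + 386.4*0.01 + 257.5*0.03 + 257.5*0.11 = 40.004 m².
V = 1442 m³. Required absorption A₂ = 0.161 × 1442 / 2.48 = 93.614 sabins.
ΔA = A₂ − A₁ = 93.614 − 40.004 = 53.6 sabins.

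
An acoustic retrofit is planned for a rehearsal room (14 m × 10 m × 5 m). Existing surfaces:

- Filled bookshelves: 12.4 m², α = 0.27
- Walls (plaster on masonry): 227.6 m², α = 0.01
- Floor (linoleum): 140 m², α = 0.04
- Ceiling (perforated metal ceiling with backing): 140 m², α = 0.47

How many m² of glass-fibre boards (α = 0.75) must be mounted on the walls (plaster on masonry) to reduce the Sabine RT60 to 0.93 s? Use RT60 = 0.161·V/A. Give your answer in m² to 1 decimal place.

59.7

A₁ = Σ Sᵢαᵢ = 12.4*0.27 + 227.6*0.01 + 140*0.04 + 140*0.47 = 77.024 sabins.
Required A₂ = 0.161·700/0.93 = 121.183 sabins.
Absorption to add: 121.183 − 77.024 = 44.159 sabins.
Each m² of panel replacing the walls (plaster on masonry) adds (0.75 − 0.01) = 0.74 sabins.
Area = ΔA/Δα = 44.159/0.74 = 59.7 m².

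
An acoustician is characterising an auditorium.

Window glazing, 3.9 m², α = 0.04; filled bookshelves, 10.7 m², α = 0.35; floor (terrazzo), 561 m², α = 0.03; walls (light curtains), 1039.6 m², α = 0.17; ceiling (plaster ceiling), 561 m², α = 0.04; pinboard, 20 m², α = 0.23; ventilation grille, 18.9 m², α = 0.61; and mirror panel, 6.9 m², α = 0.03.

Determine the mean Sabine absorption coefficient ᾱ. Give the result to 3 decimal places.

S = Σ Sᵢ = 3.9 + 10.7 + 561 + 1039.6 + 561 + 20 + 18.9 + 6.9 = 2222.0 m².
A = 3.9×0.04 + 10.7×0.35 + 561×0.03 + 1039.6×0.17 + 561×0.04 + 20×0.23 + 18.9×0.61 + 6.9×0.03 = 236.239 sabins.
ᾱ = A/S = 0.106.

0.106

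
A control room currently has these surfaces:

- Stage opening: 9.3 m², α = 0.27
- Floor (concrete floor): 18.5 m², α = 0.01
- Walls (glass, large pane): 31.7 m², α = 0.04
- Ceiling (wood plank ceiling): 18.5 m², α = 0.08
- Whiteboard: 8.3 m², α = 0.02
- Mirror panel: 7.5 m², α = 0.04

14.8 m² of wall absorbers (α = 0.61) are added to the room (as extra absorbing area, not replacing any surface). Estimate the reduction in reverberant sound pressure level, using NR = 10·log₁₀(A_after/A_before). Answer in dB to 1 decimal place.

4.0 dB

Total absorption A_before = 9.3*0.27 + 18.5*0.01 + 31.7*0.04 + 18.5*0.08 + 8.3*0.02 + 7.5*0.04
  = 2.511 + 0.185 + 1.268 + 1.480 + 0.166 + 0.300 = 5.910 m² sabins.
Added absorption = 14.8 × 0.61 = 9.028 sabins.
A_after = 5.910 + 9.028 = 14.938 sabins.
NR = 10·log₁₀(14.938/5.910) = 4.0 dB.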